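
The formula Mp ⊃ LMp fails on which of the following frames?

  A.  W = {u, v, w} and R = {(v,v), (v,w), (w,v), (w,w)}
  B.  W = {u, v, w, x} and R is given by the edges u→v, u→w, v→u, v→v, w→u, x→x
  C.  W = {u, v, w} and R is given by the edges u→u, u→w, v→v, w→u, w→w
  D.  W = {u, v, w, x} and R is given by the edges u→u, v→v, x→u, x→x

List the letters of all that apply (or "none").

The schema Mp ⊃ LMp is axiom 5; it is valid on a frame iff R is euclidean.
(A) R is euclidean (any two R-successors of the same world are R-related), so the schema is valid here.
(B) R is not euclidean (u R v and u R w but not v R w), so the schema fails here.
(C) R is euclidean (any two R-successors of the same world are R-related), so the schema is valid here.
(D) R is not euclidean (x R u and x R x but not u R x), so the schema fails here.

B, D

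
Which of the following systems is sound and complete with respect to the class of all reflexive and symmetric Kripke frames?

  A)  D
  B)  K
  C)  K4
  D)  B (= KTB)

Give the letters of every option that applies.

D

(A) D is determined by the class of serial frames.
(B) K is determined by the class of arbitrary frames.
(C) K4 is determined by the class of transitive frames.
(D) B (= KTB) is determined by exactly this class.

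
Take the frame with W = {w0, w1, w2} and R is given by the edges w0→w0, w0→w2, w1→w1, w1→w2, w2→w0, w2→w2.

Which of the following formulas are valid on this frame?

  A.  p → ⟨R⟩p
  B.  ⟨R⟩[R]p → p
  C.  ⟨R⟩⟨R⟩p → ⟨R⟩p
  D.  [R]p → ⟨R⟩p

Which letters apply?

R is reflexive: each world relates to itself.
R is not symmetric: w1 R w2 but not w2 R w1.
R is not transitive: w1 R w2 and w2 R w0 but not w1 R w0.
R is serial: every world has an R-successor.
(A) p → ⟨R⟩p (the dual of axiom T) characterises the reflexive frames. R is reflexive — valid.
(B) ⟨R⟩[R]p → p (the dual of axiom B) characterises the symmetric frames. R is not symmetric — not valid.
(C) the dual of axiom 4: valid iff R is transitive. R is not transitive — not valid.
(D) [R]p → ⟨R⟩p (axiom D) characterises the serial frames. R is serial — valid.

A, D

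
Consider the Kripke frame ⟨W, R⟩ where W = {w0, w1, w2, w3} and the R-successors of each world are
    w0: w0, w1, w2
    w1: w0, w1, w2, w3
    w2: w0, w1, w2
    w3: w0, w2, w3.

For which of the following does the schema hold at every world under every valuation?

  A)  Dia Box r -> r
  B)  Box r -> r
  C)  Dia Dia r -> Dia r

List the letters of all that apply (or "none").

R is reflexive: each world relates to itself.
R is not symmetric: w1 R w3 but not w3 R w1.
R is not transitive: w0 R w1 and w1 R w3 but not w0 R w3.
(A) Dia Box r -> r (the dual of axiom B) characterises the symmetric frames. R is not symmetric — not valid.
(B) axiom T: valid iff R is reflexive. R is reflexive — valid.
(C) Dia Dia r -> Dia r is the dual of axiom 4; it is valid on a frame exactly when R is transitive. R is not transitive, so not valid.

B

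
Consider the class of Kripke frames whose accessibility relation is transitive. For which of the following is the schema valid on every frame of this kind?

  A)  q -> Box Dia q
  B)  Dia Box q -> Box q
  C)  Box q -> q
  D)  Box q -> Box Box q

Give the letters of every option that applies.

(A) axiom B: valid iff R is symmetric. Such an R need not be symmetric — not valid.
(B) the dual of axiom 5: valid iff R is euclidean. Such an R need not be euclidean — not valid.
(C) Box q -> q is axiom T, which corresponds to reflexivity. Such an R need not be reflexive — not valid.
(D) Box q -> Box Box q is axiom 4; it is valid on a frame exactly when R is transitive. Every such R is transitive, so valid.

D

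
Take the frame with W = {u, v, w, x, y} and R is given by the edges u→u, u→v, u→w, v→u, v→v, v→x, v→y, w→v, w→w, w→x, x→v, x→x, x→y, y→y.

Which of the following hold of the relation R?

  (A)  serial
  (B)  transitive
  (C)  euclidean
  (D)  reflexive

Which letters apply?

A, D

(A) serial: every world has an R-successor.
(B) not transitive: u R v and v R x but not u R x.
(C) not euclidean: u R v and u R w but not v R w.
(D) reflexive: each world relates to itself.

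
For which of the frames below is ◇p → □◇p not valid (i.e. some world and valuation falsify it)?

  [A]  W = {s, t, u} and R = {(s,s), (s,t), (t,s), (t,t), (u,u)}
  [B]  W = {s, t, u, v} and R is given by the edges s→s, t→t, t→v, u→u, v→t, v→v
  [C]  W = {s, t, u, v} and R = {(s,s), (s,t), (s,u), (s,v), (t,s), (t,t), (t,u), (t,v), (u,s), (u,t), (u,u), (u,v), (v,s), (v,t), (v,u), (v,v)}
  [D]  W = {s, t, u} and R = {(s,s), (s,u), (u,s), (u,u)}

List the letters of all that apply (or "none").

The schema ◇p → □◇p is axiom 5; it is valid on a frame iff R is euclidean.
(A) R is euclidean (any two R-successors of the same world are R-related), so the schema is valid here.
(B) R is euclidean (any two R-successors of the same world are R-related), so the schema is valid here.
(C) R is euclidean (any two R-successors of the same world are R-related), so the schema is valid here.
(D) R is euclidean (any two R-successors of the same world are R-related), so the schema is valid here.

none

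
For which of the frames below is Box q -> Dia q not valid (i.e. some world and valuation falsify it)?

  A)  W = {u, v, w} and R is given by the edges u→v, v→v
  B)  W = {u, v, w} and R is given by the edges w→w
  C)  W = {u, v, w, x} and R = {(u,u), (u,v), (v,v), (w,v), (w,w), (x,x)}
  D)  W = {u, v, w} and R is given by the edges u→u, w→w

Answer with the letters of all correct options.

The schema Box q -> Dia q is axiom D; it is valid on a frame iff R is serial.
(A) R is not serial (w has no R-successor), so the schema fails here.
(B) R is not serial (u has no R-successor), so the schema fails here.
(C) R is serial (every world has an R-successor), so the schema is valid here.
(D) R is not serial (v has no R-successor), so the schema fails here.

A, B, D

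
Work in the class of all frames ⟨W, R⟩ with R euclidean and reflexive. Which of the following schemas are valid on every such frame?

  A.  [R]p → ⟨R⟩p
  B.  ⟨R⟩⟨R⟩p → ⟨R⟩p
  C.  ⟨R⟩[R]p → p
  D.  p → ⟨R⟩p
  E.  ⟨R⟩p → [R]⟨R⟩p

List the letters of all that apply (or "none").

A reflexive euclidean relation is also symmetric (from wRw and wRv the euclidean condition gives vRw) and hence transitive; it is an equivalence relation.
(A) [R]p → ⟨R⟩p is axiom D, which corresponds to seriality. Every such R is serial — valid.
(B) the dual of axiom 4: valid iff R is transitive. Every such R is transitive — valid.
(C) ⟨R⟩[R]p → p is the dual of axiom B, which corresponds to symmetry. Every such R is symmetric — valid.
(D) p → ⟨R⟩p (the dual of axiom T) characterises the reflexive frames. Every such R is reflexive — valid.
(E) ⟨R⟩p → [R]⟨R⟩p (axiom 5) characterises the euclidean frames. Every such R is euclidean — valid.

A, B, C, D, E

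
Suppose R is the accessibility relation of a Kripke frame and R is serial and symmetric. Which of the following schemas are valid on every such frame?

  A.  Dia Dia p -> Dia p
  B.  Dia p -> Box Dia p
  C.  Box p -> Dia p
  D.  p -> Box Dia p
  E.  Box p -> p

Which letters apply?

(A) Dia Dia p -> Dia p (the dual of axiom 4) characterises the transitive frames. Such an R need not be transitive — not valid.
(B) Dia p -> Box Dia p is axiom 5, which corresponds to the euclidean property. Such an R need not be euclidean — not valid.
(C) Box p -> Dia p (axiom D) characterises the serial frames. Every such R is serial — valid.
(D) p -> Box Dia p (axiom B) characterises the symmetric frames. Every such R is symmetric — valid.
(E) Box p -> p (axiom T) characterises the reflexive frames. Such an R need not be reflexive — not valid.

C, D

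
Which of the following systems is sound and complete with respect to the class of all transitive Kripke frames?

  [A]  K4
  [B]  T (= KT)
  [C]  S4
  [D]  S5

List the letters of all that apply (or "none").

A

(A) K4 is determined by exactly this class.
(B) T (= KT) is determined by the class of reflexive frames.
(C) S4 is determined by the class of reflexive and transitive frames.
(D) S5 is determined by the class of reflexive, symmetric, and transitive frames.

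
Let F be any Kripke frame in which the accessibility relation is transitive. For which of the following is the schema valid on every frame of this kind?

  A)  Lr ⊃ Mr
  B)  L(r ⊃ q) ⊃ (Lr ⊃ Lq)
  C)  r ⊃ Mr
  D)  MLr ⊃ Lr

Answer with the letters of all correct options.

B

(A) axiom D: valid iff R is serial. Such an R need not be serial — not valid.
(B) L(r ⊃ q) ⊃ (Lr ⊃ Lq) is axiom K, valid on every Kripke frame — valid.
(C) r ⊃ Mr is the dual of axiom T; it is valid on a frame exactly when R is reflexive. Such an R need not be reflexive, so not valid.
(D) MLr ⊃ Lr is the dual of axiom 5, which corresponds to the euclidean property. Such an R need not be euclidean — not valid.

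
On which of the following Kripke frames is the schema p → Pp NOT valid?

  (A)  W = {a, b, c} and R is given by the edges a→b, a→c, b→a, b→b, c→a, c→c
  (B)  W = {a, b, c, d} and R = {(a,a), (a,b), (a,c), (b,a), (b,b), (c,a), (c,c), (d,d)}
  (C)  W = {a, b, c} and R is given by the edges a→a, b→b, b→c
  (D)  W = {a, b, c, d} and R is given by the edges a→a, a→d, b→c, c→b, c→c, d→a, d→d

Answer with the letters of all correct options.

A, C, D

The schema p → Pp is the dual of axiom T; it is valid on a frame iff R is reflexive.
(A) R is not reflexive (not a R a), so the schema fails here.
(B) R is reflexive (each world relates to itself), so the schema is valid here.
(C) R is not reflexive (not c R c), so the schema fails here.
(D) R is not reflexive (not b R b), so the schema fails here.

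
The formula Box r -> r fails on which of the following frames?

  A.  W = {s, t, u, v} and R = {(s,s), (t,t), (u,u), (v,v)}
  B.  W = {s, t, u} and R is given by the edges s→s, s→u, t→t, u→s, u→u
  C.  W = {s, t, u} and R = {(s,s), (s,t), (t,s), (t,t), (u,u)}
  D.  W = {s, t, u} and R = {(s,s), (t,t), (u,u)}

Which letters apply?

The schema Box r -> r is axiom T; it is valid on a frame iff R is reflexive.
(A) R is reflexive (each world relates to itself), so the schema is valid here.
(B) R is reflexive (each world relates to itself), so the schema is valid here.
(C) R is reflexive (each world relates to itself), so the schema is valid here.
(D) R is reflexive (each world relates to itself), so the schema is valid here.

none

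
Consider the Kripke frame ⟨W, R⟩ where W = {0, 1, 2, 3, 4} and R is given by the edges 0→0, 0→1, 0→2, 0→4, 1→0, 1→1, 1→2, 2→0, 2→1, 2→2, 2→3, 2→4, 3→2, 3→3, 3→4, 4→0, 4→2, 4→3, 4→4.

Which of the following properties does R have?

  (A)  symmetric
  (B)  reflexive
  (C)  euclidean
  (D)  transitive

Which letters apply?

(A) symmetric: every R-edge is matched by its reverse.
(B) reflexive: each world relates to itself.
(C) not euclidean: 0 R 1 and 0 R 4 but not 1 R 4.
(D) not transitive: 0 R 2 and 2 R 3 but not 0 R 3.

A, B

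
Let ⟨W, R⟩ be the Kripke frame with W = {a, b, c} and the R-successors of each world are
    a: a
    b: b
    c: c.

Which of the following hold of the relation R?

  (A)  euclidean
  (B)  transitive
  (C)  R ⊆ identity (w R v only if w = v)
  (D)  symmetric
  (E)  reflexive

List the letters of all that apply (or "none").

(A) euclidean: any two R-successors of the same world are R-related.
(B) transitive: R is closed under composition.
(C) ⊆ identity: every R-edge is a self-loop.
(D) symmetric: every R-edge is matched by its reverse.
(E) reflexive: each world relates to itself.

A, B, C, D, E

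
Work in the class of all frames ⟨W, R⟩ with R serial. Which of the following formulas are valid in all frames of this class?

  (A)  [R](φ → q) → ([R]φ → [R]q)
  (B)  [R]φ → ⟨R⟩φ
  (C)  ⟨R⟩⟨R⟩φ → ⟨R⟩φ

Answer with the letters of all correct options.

A, B

(A) this is just K, valid on every normal frame.
(B) [R]φ → ⟨R⟩φ (axiom D) characterises the serial frames. Every such R is serial — valid.
(C) ⟨R⟩⟨R⟩φ → ⟨R⟩φ is the dual of axiom 4, which corresponds to transitivity. Such an R need not be transitive — not valid.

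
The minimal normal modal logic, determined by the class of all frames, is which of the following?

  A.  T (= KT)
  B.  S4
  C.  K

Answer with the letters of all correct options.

C

(A) T (= KT) is determined by the class of reflexive frames.
(B) S4 is determined by the class of reflexive and transitive frames.
(C) K is determined by exactly this class.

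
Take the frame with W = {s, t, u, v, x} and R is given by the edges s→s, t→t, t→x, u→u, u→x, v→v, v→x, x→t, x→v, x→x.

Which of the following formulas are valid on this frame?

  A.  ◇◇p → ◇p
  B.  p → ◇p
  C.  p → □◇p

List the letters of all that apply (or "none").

B

R is reflexive: each world relates to itself.
R is not symmetric: u R x but not x R u.
R is not transitive: t R x and x R v but not t R v.
(A) ◇◇p → ◇p is the dual of axiom 4; it is valid on a frame exactly when R is transitive. R is not transitive, so not valid.
(B) p → ◇p (the dual of axiom T) characterises the reflexive frames. R is reflexive — valid.
(C) axiom B: valid iff R is symmetric. R is not symmetric — not valid.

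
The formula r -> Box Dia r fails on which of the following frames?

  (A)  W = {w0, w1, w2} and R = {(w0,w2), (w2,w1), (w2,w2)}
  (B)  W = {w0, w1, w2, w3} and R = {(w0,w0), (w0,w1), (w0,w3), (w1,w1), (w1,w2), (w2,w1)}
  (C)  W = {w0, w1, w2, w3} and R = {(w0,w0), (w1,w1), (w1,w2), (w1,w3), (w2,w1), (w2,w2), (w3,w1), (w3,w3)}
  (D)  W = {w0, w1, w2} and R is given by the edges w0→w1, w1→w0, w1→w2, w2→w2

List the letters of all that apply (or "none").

A, B, D

The schema r -> Box Dia r is axiom B; it is valid on a frame iff R is symmetric.
(A) R is not symmetric (w0 R w2 but not w2 R w0), so the schema fails here.
(B) R is not symmetric (w0 R w1 but not w1 R w0), so the schema fails here.
(C) R is symmetric (every R-edge is matched by its reverse), so the schema is valid here.
(D) R is not symmetric (w1 R w2 but not w2 R w1), so the schema fails here.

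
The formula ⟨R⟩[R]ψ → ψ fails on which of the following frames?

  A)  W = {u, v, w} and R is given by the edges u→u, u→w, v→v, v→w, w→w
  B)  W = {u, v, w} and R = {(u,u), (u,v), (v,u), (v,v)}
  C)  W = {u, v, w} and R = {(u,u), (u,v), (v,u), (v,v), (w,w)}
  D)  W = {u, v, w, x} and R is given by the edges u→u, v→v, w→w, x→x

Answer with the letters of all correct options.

The schema ⟨R⟩[R]ψ → ψ is the dual of axiom B; it is valid on a frame iff R is symmetric.
(A) R is not symmetric (u R w but not w R u), so the schema fails here.
(B) R is symmetric (every R-edge is matched by its reverse), so the schema is valid here.
(C) R is symmetric (every R-edge is matched by its reverse), so the schema is valid here.
(D) R is symmetric (every R-edge is matched by its reverse), so the schema is valid here.

A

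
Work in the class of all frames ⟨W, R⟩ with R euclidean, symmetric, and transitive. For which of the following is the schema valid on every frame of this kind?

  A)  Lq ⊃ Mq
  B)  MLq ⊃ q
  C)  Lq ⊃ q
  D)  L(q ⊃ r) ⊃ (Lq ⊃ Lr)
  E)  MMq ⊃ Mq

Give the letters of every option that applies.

(A) axiom D: valid iff R is serial. Such an R need not be serial — not valid.
(B) MLq ⊃ q is the dual of axiom B; it is valid on a frame exactly when R is symmetric. Every such R is symmetric, so valid.
(C) axiom T: valid iff R is reflexive. Such an R need not be reflexive — not valid.
(D) L(q ⊃ r) ⊃ (Lq ⊃ Lr) is the K axiom; it holds on all frames — valid.
(E) MMq ⊃ Mq is the dual of axiom 4, which corresponds to transitivity. Every such R is transitive — valid.

B, D, E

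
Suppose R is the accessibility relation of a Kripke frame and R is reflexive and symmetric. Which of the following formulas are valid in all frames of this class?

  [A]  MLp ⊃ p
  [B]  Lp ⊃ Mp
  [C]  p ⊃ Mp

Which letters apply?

A, B, C

Reflexive relations are serial.
(A) the dual of axiom B: valid iff R is symmetric. Every such R is symmetric — valid.
(B) Lp ⊃ Mp (axiom D) characterises the serial frames. Every such R is serial — valid.
(C) p ⊃ Mp (the dual of axiom T) characterises the reflexive frames. Every such R is reflexive — valid.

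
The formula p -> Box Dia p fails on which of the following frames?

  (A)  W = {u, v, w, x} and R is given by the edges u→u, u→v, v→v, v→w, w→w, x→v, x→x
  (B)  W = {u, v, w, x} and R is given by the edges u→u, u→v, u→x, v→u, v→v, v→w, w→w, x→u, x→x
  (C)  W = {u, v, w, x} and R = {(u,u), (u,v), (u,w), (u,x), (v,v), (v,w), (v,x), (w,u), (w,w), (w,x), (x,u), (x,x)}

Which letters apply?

The schema p -> Box Dia p is axiom B; it is valid on a frame iff R is symmetric.
(A) R is not symmetric (u R v but not v R u), so the schema fails here.
(B) R is not symmetric (v R w but not w R v), so the schema fails here.
(C) R is not symmetric (u R v but not v R u), so the schema fails here.

A, B, C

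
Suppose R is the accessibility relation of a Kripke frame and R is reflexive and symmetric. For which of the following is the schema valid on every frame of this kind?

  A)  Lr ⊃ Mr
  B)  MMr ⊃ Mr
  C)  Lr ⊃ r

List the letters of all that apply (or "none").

A, C

Reflexive relations are serial.
(A) Lr ⊃ Mr is axiom D, which corresponds to seriality. Every such R is serial — valid.
(B) MMr ⊃ Mr (the dual of axiom 4) characterises the transitive frames. Such an R need not be transitive — not valid.
(C) Lr ⊃ r is axiom T, which corresponds to reflexivity. Every such R is reflexive — valid.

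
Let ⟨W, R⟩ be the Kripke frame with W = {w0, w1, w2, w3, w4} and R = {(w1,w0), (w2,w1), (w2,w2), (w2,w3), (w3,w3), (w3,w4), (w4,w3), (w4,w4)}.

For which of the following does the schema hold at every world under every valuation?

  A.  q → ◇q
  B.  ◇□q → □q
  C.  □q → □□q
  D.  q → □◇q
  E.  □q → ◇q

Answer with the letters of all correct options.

none

R is not reflexive: not w0 R w0.
R is not symmetric: w1 R w0 but not w0 R w1.
R is not transitive: w2 R w1 and w1 R w0 but not w2 R w0.
R is not euclidean: w2 R w1 and w2 R w2 but not w1 R w2.
R is not serial: w0 has no R-successor.
(A) q → ◇q is the dual of axiom T, which corresponds to reflexivity. R is not reflexive — not valid.
(B) ◇□q → □q is the dual of axiom 5, which corresponds to the euclidean property. R is not euclidean — not valid.
(C) axiom 4: valid iff R is transitive. R is not transitive — not valid.
(D) q → □◇q is axiom B; it is valid on a frame exactly when R is symmetric. R is not symmetric, so not valid.
(E) axiom D: valid iff R is serial. R is not serial — not valid.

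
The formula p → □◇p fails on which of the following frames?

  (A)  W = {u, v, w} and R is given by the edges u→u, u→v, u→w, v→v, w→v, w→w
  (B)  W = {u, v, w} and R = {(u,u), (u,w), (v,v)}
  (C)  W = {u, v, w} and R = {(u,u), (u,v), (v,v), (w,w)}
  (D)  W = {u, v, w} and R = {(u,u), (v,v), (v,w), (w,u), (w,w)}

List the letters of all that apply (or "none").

A, B, C, D

The schema p → □◇p is axiom B; it is valid on a frame iff R is symmetric.
(A) R is not symmetric (u R v but not v R u), so the schema fails here.
(B) R is not symmetric (u R w but not w R u), so the schema fails here.
(C) R is not symmetric (u R v but not v R u), so the schema fails here.
(D) R is not symmetric (v R w but not w R v), so the schema fails here.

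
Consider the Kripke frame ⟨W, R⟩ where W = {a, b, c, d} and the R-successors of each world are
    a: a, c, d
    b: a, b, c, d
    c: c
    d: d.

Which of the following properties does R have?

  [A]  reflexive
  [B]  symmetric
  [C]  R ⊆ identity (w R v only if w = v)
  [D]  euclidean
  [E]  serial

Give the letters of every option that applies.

(A) reflexive: each world relates to itself.
(B) not symmetric: a R c but not c R a.
(C) not ⊆ identity: a R c with a ≠ c.
(D) not euclidean: a R c and a R a but not c R a.
(E) serial: every world has an R-successor.

A, E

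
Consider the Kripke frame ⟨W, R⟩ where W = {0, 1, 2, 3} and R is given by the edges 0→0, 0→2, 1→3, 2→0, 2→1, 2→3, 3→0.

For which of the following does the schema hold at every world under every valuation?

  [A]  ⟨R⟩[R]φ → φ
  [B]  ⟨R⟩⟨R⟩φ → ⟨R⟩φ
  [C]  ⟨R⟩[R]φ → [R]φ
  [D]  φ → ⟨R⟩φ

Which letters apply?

none

R is not reflexive: not 1 R 1.
R is not symmetric: 1 R 3 but not 3 R 1.
R is not transitive: 0 R 2 and 2 R 1 but not 0 R 1.
R is not euclidean: 2 R 0 and 2 R 1 but not 0 R 1.
(A) the dual of axiom B: valid iff R is symmetric. R is not symmetric — not valid.
(B) ⟨R⟩⟨R⟩φ → ⟨R⟩φ is the dual of axiom 4, which corresponds to transitivity. R is not transitive — not valid.
(C) ⟨R⟩[R]φ → [R]φ (the dual of axiom 5) characterises the euclidean frames. R is not euclidean — not valid.
(D) φ → ⟨R⟩φ (the dual of axiom T) characterises the reflexive frames. R is not reflexive — not valid.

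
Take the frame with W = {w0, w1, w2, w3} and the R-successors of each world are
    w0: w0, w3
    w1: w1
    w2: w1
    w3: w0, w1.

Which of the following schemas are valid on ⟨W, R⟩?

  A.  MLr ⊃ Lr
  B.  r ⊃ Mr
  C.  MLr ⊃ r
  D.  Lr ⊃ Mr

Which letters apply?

D

R is not reflexive: not w2 R w2.
R is not symmetric: w2 R w1 but not w1 R w2.
R is not euclidean: w3 R w0 and w3 R w1 but not w0 R w1.
R is serial: every world has an R-successor.
(A) the dual of axiom 5: valid iff R is euclidean. R is not euclidean — not valid.
(B) r ⊃ Mr is the dual of axiom T; it is valid on a frame exactly when R is reflexive. R is not reflexive, so not valid.
(C) MLr ⊃ r is the dual of axiom B; it is valid on a frame exactly when R is symmetric. R is not symmetric, so not valid.
(D) Lr ⊃ Mr is axiom D; it is valid on a frame exactly when R is serial. R is serial, so valid.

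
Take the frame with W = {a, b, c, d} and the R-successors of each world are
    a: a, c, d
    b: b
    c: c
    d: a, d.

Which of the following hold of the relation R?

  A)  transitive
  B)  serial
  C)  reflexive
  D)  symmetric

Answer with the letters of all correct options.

(A) not transitive: d R a and a R c but not d R c.
(B) serial: every world has an R-successor.
(C) reflexive: each world relates to itself.
(D) not symmetric: a R c but not c R a.

B, C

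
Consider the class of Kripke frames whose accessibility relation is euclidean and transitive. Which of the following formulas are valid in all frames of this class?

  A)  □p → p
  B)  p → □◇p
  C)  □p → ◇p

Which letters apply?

none

(A) axiom T: valid iff R is reflexive. Such an R need not be reflexive — not valid.
(B) axiom B: valid iff R is symmetric. Such an R need not be symmetric — not valid.
(C) □p → ◇p is axiom D; it is valid on a frame exactly when R is serial. Such an R need not be serial, so not valid.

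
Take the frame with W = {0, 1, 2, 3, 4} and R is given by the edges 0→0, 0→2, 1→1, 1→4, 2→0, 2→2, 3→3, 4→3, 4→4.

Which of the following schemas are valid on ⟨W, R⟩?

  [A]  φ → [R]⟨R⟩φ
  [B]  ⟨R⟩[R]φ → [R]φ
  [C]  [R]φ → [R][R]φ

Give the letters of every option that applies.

none

R is not symmetric: 1 R 4 but not 4 R 1.
R is not transitive: 1 R 4 and 4 R 3 but not 1 R 3.
R is not euclidean: 1 R 4 and 1 R 1 but not 4 R 1.
(A) φ → [R]⟨R⟩φ is axiom B; it is valid on a frame exactly when R is symmetric. R is not symmetric, so not valid.
(B) ⟨R⟩[R]φ → [R]φ is the dual of axiom 5, which corresponds to the euclidean property. R is not euclidean — not valid.
(C) [R]φ → [R][R]φ is axiom 4; it is valid on a frame exactly when R is transitive. R is not transitive, so not valid.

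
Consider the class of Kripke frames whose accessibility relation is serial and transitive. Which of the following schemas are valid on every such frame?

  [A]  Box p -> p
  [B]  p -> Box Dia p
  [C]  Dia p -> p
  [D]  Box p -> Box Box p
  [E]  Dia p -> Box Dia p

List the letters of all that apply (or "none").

(A) Box p -> p is axiom T; it is valid on a frame exactly when R is reflexive. Such an R need not be reflexive, so not valid.
(B) p -> Box Dia p is axiom B, which corresponds to symmetry. Such an R need not be symmetric — not valid.
(C) Dia p -> p (the converse of T) corresponds to R being a subset of the identity. Such an R need not be a subset of the identity, so not valid.
(D) axiom 4: valid iff R is transitive. Every such R is transitive — valid.
(E) axiom 5: valid iff R is euclidean. Such an R need not be euclidean — not valid.

D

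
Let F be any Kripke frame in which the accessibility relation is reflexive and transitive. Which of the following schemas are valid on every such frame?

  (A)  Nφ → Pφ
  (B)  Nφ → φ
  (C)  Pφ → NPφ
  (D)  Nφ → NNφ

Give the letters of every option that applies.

Reflexive relations are serial.
(A) Nφ → Pφ (axiom D) characterises the serial frames. Every such R is serial — valid.
(B) Nφ → φ is axiom T; it is valid on a frame exactly when R is reflexive. Every such R is reflexive, so valid.
(C) Pφ → NPφ (axiom 5) characterises the euclidean frames. Such an R need not be euclidean — not valid.
(D) Nφ → NNφ is axiom 4, which corresponds to transitivity. Every such R is transitive — valid.

A, B, D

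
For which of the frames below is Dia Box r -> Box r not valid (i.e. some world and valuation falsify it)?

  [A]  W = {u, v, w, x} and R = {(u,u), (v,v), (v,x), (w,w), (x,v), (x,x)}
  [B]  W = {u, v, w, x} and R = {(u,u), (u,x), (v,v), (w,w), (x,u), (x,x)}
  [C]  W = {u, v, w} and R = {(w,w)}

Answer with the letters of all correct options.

none

The schema Dia Box r -> Box r is the dual of axiom 5; it is valid on a frame iff R is euclidean.
(A) R is euclidean (any two R-successors of the same world are R-related), so the schema is valid here.
(B) R is euclidean (any two R-successors of the same world are R-related), so the schema is valid here.
(C) R is euclidean (any two R-successors of the same world are R-related), so the schema is valid here.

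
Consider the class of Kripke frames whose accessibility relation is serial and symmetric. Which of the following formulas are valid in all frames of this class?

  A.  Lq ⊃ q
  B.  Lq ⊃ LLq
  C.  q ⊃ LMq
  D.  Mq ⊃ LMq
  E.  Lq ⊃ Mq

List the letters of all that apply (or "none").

C, E

(A) axiom T: valid iff R is reflexive. Such an R need not be reflexive — not valid.
(B) Lq ⊃ LLq is axiom 4; it is valid on a frame exactly when R is transitive. Such an R need not be transitive, so not valid.
(C) q ⊃ LMq (axiom B) characterises the symmetric frames. Every such R is symmetric — valid.
(D) Mq ⊃ LMq is axiom 5; it is valid on a frame exactly when R is euclidean. Such an R need not be euclidean, so not valid.
(E) Lq ⊃ Mq (axiom D) characterises the serial frames. Every such R is serial — valid.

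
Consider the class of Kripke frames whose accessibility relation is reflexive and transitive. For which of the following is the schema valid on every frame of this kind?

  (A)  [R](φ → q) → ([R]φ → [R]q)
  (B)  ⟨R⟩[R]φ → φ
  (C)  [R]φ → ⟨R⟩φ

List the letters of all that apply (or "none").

A, C

Reflexive relations are serial.
(A) [R](φ → q) → ([R]φ → [R]q) is axiom K, valid on every Kripke frame — valid.
(B) ⟨R⟩[R]φ → φ is the dual of axiom B, which corresponds to symmetry. Such an R need not be symmetric — not valid.
(C) [R]φ → ⟨R⟩φ is axiom D; it is valid on a frame exactly when R is serial. Every such R is serial, so valid.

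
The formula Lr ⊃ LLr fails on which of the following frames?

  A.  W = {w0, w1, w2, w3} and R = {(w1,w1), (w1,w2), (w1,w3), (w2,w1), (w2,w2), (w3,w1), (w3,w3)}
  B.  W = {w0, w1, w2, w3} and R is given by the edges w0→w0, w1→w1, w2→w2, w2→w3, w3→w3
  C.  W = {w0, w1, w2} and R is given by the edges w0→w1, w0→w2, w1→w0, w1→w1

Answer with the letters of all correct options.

The schema Lr ⊃ LLr is axiom 4; it is valid on a frame iff R is transitive.
(A) R is not transitive (w2 R w1 and w1 R w3 but not w2 R w3), so the schema fails here.
(B) R is transitive (R is closed under composition), so the schema is valid here.
(C) R is not transitive (w0 R w1 and w1 R w0 but not w0 R w0), so the schema fails here.

A, C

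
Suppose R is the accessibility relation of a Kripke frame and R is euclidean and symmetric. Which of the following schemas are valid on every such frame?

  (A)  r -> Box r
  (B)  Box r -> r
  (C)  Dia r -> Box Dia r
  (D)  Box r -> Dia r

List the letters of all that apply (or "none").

C

A symmetric euclidean relation is transitive (uRv and vRw give vRu by symmetry, then uRw by the euclidean condition, applied at v).
(A) r -> Box r (equivalent to ◇p→p) corresponds to R being a subset of the identity. Such an R need not be a subset of the identity, so not valid.
(B) Box r -> r is axiom T; it is valid on a frame exactly when R is reflexive. Such an R need not be reflexive, so not valid.
(C) axiom 5: valid iff R is euclidean. Every such R is euclidean — valid.
(D) Box r -> Dia r is axiom D; it is valid on a frame exactly when R is serial. Such an R need not be serial, so not valid.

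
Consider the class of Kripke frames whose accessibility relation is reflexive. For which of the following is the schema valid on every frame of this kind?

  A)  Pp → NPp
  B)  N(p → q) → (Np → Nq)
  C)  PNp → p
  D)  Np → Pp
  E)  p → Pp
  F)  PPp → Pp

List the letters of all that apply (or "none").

B, D, E

A reflexive relation is serial.
(A) Pp → NPp is axiom 5, which corresponds to the euclidean property. Such an R need not be euclidean — not valid.
(B) N(p → q) → (Np → Nq) is the K axiom; it holds on all frames — valid.
(C) the dual of axiom B: valid iff R is symmetric. Such an R need not be symmetric — not valid.
(D) Np → Pp is axiom D; it is valid on a frame exactly when R is serial. Every such R is serial, so valid.
(E) p → Pp (the dual of axiom T) characterises the reflexive frames. Every such R is reflexive — valid.
(F) PPp → Pp is the dual of axiom 4, which corresponds to transitivity. Such an R need not be transitive — not valid.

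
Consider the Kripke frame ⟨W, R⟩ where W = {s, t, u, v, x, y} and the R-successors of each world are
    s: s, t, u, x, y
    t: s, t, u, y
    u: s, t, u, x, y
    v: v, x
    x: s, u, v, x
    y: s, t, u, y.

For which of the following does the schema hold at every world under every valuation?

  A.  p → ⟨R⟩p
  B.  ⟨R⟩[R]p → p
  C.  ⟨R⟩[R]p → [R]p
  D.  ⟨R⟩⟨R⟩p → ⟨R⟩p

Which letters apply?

A, B

R is reflexive: each world relates to itself.
R is symmetric: every R-edge is matched by its reverse.
R is not transitive: s R x and x R v but not s R v.
R is not euclidean: s R t and s R x but not t R x.
(A) p → ⟨R⟩p is the dual of axiom T; it is valid on a frame exactly when R is reflexive. R is reflexive, so valid.
(B) ⟨R⟩[R]p → p (the dual of axiom B) characterises the symmetric frames. R is symmetric — valid.
(C) ⟨R⟩[R]p → [R]p is the dual of axiom 5; it is valid on a frame exactly when R is euclidean. R is not euclidean, so not valid.
(D) ⟨R⟩⟨R⟩p → ⟨R⟩p (the dual of axiom 4) characterises the transitive frames. R is not transitive — not valid.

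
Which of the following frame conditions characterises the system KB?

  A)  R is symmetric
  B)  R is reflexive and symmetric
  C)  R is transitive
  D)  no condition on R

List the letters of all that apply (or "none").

A

(A) KB is sound and complete for exactly this class.
(B) this class determines B (= KTB), not KB.
(C) this class determines K4, not KB.
(D) this class determines K, not KB.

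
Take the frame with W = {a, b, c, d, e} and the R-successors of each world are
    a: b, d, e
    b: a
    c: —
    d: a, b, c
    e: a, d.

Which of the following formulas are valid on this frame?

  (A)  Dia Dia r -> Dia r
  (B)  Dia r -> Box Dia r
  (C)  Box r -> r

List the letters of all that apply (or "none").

none

R is not reflexive: not a R a.
R is not transitive: a R b and b R a but not a R a.
R is not euclidean: a R b and a R d but not b R d.
(A) Dia Dia r -> Dia r is the dual of axiom 4, which corresponds to transitivity. R is not transitive — not valid.
(B) Dia r -> Box Dia r (axiom 5) characterises the euclidean frames. R is not euclidean — not valid.
(C) Box r -> r (axiom T) characterises the reflexive frames. R is not reflexive — not valid.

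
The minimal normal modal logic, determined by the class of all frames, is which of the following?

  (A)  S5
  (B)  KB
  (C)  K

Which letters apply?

(A) S5 is determined by the class of reflexive, symmetric, and transitive frames.
(B) KB is determined by the class of symmetric frames.
(C) K is determined by exactly this class.

C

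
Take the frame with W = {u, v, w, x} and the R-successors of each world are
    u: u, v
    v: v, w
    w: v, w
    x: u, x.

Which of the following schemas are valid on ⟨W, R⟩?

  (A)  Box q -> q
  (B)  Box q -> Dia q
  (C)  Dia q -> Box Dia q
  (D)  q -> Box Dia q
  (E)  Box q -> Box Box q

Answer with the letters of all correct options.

R is reflexive: each world relates to itself.
R is not symmetric: u R v but not v R u.
R is not transitive: u R v and v R w but not u R w.
R is not euclidean: u R v and u R u but not v R u.
R is serial: every world has an R-successor.
(A) Box q -> q (axiom T) characterises the reflexive frames. R is reflexive — valid.
(B) Box q -> Dia q is axiom D, which corresponds to seriality. R is serial — valid.
(C) Dia q -> Box Dia q is axiom 5; it is valid on a frame exactly when R is euclidean. R is not euclidean, so not valid.
(D) axiom B: valid iff R is symmetric. R is not symmetric — not valid.
(E) axiom 4: valid iff R is transitive. R is not transitive — not valid.

A, B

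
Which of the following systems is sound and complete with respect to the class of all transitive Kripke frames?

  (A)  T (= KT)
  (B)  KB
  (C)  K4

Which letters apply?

C

(A) T (= KT) is determined by the class of reflexive frames.
(B) KB is determined by the class of symmetric frames.
(C) K4 is determined by exactly this class.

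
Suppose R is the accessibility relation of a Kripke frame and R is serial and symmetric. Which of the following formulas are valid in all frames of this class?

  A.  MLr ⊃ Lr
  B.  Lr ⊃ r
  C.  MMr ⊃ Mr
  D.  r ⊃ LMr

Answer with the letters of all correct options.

(A) MLr ⊃ Lr is the dual of axiom 5, which corresponds to the euclidean property. Such an R need not be euclidean — not valid.
(B) Lr ⊃ r is axiom T; it is valid on a frame exactly when R is reflexive. Such an R need not be reflexive, so not valid.
(C) MMr ⊃ Mr is the dual of axiom 4; it is valid on a frame exactly when R is transitive. Such an R need not be transitive, so not valid.
(D) axiom B: valid iff R is symmetric. Every such R is symmetric — valid.

D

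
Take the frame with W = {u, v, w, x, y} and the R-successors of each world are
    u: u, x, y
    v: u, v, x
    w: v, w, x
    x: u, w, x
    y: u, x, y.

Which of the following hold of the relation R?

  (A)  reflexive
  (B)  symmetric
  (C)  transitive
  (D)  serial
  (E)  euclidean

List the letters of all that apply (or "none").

A, D

(A) reflexive: each world relates to itself.
(B) not symmetric: v R u but not u R v.
(C) not transitive: u R x and x R w but not u R w.
(D) serial: every world has an R-successor.
(E) not euclidean: u R x and u R y but not x R y.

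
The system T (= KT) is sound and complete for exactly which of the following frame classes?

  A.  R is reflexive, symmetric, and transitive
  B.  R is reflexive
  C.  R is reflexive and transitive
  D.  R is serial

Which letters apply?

B

(A) this class determines S5, not T (= KT).
(B) T (= KT) is sound and complete for exactly this class.
(C) this class determines S4, not T (= KT).
(D) this class determines D, not T (= KT).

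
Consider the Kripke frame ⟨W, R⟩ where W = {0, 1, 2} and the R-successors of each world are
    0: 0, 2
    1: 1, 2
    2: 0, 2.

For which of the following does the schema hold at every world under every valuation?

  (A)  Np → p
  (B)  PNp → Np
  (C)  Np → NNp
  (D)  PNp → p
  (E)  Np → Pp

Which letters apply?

A, E

R is reflexive: each world relates to itself.
R is not symmetric: 1 R 2 but not 2 R 1.
R is not transitive: 1 R 2 and 2 R 0 but not 1 R 0.
R is not euclidean: 1 R 2 and 1 R 1 but not 2 R 1.
R is serial: every world has an R-successor.
(A) Np → p is axiom T; it is valid on a frame exactly when R is reflexive. R is reflexive, so valid.
(B) PNp → Np is the dual of axiom 5; it is valid on a frame exactly when R is euclidean. R is not euclidean, so not valid.
(C) Np → NNp is axiom 4, which corresponds to transitivity. R is not transitive — not valid.
(D) PNp → p is the dual of axiom B; it is valid on a frame exactly when R is symmetric. R is not symmetric, so not valid.
(E) Np → Pp (axiom D) characterises the serial frames. R is serial — valid.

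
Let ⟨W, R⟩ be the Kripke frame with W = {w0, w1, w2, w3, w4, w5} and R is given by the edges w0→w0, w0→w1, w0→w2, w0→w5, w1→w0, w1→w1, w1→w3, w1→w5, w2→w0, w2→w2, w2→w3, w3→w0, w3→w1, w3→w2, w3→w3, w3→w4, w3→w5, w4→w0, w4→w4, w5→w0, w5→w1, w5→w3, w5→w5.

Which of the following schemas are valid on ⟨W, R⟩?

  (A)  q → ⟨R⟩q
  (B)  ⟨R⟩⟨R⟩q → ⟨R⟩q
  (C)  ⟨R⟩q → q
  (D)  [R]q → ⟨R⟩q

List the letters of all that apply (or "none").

A, D

R is reflexive: each world relates to itself.
R is not transitive: w0 R w1 and w1 R w3 but not w0 R w3.
R is serial: every world has an R-successor.
R is not a subset of the identity: w0 R w1 with w0 ≠ w1.
(A) q → ⟨R⟩q (the dual of axiom T) characterises the reflexive frames. R is reflexive — valid.
(B) ⟨R⟩⟨R⟩q → ⟨R⟩q (the dual of axiom 4) characterises the transitive frames. R is not transitive — not valid.
(C) ⟨R⟩q → q is valid only on frames where every R-edge is a self-loop. Here R ⊄ identity — not valid.
(D) axiom D: valid iff R is serial. R is serial — valid.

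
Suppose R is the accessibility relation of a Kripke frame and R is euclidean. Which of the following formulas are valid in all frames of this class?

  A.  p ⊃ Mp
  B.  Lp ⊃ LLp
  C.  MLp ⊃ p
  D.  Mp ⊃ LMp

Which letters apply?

(A) p ⊃ Mp is the dual of axiom T; it is valid on a frame exactly when R is reflexive. Such an R need not be reflexive, so not valid.
(B) Lp ⊃ LLp (axiom 4) characterises the transitive frames. Such an R need not be transitive — not valid.
(C) MLp ⊃ p is the dual of axiom B; it is valid on a frame exactly when R is symmetric. Such an R need not be symmetric, so not valid.
(D) Mp ⊃ LMp (axiom 5) characterises the euclidean frames. Every such R is euclidean — valid.

D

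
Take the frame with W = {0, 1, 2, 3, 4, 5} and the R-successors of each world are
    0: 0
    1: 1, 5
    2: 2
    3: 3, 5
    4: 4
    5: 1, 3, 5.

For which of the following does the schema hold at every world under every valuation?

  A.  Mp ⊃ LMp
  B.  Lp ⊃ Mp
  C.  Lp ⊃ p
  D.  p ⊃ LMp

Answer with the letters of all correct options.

R is reflexive: each world relates to itself.
R is symmetric: every R-edge is matched by its reverse.
R is not euclidean: 5 R 1 and 5 R 3 but not 1 R 3.
R is serial: every world has an R-successor.
(A) axiom 5: valid iff R is euclidean. R is not euclidean — not valid.
(B) Lp ⊃ Mp is axiom D; it is valid on a frame exactly when R is serial. R is serial, so valid.
(C) Lp ⊃ p (axiom T) characterises the reflexive frames. R is reflexive — valid.
(D) p ⊃ LMp (axiom B) characterises the symmetric frames. R is symmetric — valid.

B, C, D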